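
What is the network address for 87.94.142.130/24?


IP:   01010111.01011110.10001110.10000010
Mask: 11111111.11111111.11111111.00000000
AND operation:
Net:  01010111.01011110.10001110.00000000
Network: 87.94.142.0/24


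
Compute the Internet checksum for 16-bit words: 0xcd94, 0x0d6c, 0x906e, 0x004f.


Sum all words (with carry folding):
+ 0xcd94 = 0xcd94
+ 0x0d6c = 0xdb00
+ 0x906e = 0x6b6f
+ 0x004f = 0x6bbe
One's complement: ~0x6bbe
Checksum = 0x9441


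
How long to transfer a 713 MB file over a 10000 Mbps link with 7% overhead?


Effective throughput = 10000 * (1 - 7/100) = 9300 Mbps
File size in Mb = 713 * 8 = 5704 Mb
Time = 5704 / 9300
Time = 0.6133 seconds


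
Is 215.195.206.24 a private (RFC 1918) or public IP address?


RFC 1918 private ranges:
  10.0.0.0/8 (10.0.0.0 - 10.255.255.255)
  172.16.0.0/12 (172.16.0.0 - 172.31.255.255)
  192.168.0.0/16 (192.168.0.0 - 192.168.255.255)
Public (not in any RFC 1918 range)


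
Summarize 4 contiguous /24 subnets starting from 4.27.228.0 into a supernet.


Original prefix: /24
Number of subnets: 4 = 2^2
New prefix = 24 - 2 = 22
Supernet: 4.27.228.0/22


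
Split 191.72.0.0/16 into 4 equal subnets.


New prefix = 16 + 2 = 18
Each subnet has 16384 addresses
  191.72.0.0/18
  191.72.64.0/18
  191.72.128.0/18
  191.72.192.0/18
Subnets: 191.72.0.0/18, 191.72.64.0/18, 191.72.128.0/18, 191.72.192.0/18


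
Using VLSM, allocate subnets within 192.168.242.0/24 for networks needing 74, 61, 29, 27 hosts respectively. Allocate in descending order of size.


74 hosts -> /25 (126 usable): 192.168.242.0/25
61 hosts -> /26 (62 usable): 192.168.242.128/26
29 hosts -> /27 (30 usable): 192.168.242.192/27
27 hosts -> /27 (30 usable): 192.168.242.224/27
Allocation: 192.168.242.0/25 (74 hosts, 126 usable); 192.168.242.128/26 (61 hosts, 62 usable); 192.168.242.192/27 (29 hosts, 30 usable); 192.168.242.224/27 (27 hosts, 30 usable)


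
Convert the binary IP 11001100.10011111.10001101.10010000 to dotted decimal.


11001100 = 204
10011111 = 159
10001101 = 141
10010000 = 144
IP: 204.159.141.144


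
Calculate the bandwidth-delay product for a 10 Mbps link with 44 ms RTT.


BDP = bandwidth * RTT
= 10 Mbps * 44 ms
= 10 * 1e6 * 44 / 1000 bits
= 440000 bits
= 55000 bytes
= 53.7109 KB
BDP = 440000 bits (55000 bytes)


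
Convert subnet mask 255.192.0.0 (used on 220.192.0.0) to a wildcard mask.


Subnet mask: 255.192.0.0
Wildcard = 255.255.255.255 - subnet mask
255 - 255 = 0
255 - 192 = 63
255 - 0 = 255
255 - 0 = 255
Wildcard: 0.63.255.255


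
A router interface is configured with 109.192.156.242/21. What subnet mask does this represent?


/21 means 21 network bits, 11 host bits
Binary: 11111111111111111111100000000000
Mask: 255.255.248.0


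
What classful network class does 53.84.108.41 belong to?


First octet: 53
Binary: 00110101
0xxxxxxx -> Class A (1-126)
Class A, default mask 255.0.0.0 (/8)


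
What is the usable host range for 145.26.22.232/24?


Network: 145.26.22.0
Broadcast: 145.26.22.255
First usable = network + 1
Last usable = broadcast - 1
Range: 145.26.22.1 to 145.26.22.254


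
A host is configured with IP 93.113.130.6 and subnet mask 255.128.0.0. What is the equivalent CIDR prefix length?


Binary: 11111111.10000000.00000000.00000000
Count leading 1s
Prefix: /9


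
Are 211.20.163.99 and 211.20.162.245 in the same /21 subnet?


Mask: 255.255.248.0
211.20.163.99 AND mask = 211.20.160.0
211.20.162.245 AND mask = 211.20.160.0
Yes, same subnet (211.20.160.0)


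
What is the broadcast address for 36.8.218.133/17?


Network: 36.8.128.0/17
Host bits = 15
Set all host bits to 1:
Broadcast: 36.8.255.255


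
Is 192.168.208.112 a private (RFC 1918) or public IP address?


RFC 1918 private ranges:
  10.0.0.0/8 (10.0.0.0 - 10.255.255.255)
  172.16.0.0/12 (172.16.0.0 - 172.31.255.255)
  192.168.0.0/16 (192.168.0.0 - 192.168.255.255)
Private (in 192.168.0.0/16)


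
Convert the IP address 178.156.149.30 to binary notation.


178 = 10110010
156 = 10011100
149 = 10010101
30 = 00011110
Binary: 10110010.10011100.10010101.00011110


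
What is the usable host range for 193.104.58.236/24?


Network: 193.104.58.0
Broadcast: 193.104.58.255
First usable = network + 1
Last usable = broadcast - 1
Range: 193.104.58.1 to 193.104.58.254


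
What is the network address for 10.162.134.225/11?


IP:   00001010.10100010.10000110.11100001
Mask: 11111111.11100000.00000000.00000000
AND operation:
Net:  00001010.10100000.00000000.00000000
Network: 10.160.0.0/11


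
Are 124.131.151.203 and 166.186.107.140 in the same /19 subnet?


Mask: 255.255.224.0
124.131.151.203 AND mask = 124.131.128.0
166.186.107.140 AND mask = 166.186.96.0
No, different subnets (124.131.128.0 vs 166.186.96.0)


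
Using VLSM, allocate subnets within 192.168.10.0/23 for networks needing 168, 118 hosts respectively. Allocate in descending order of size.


168 hosts -> /24 (254 usable): 192.168.10.0/24
118 hosts -> /25 (126 usable): 192.168.11.0/25
Allocation: 192.168.10.0/24 (168 hosts, 254 usable); 192.168.11.0/25 (118 hosts, 126 usable)


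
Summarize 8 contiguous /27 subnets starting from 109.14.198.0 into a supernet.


Original prefix: /27
Number of subnets: 8 = 2^3
New prefix = 27 - 3 = 24
Supernet: 109.14.198.0/24


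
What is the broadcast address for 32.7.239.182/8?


Network: 32.0.0.0/8
Host bits = 24
Set all host bits to 1:
Broadcast: 32.255.255.255


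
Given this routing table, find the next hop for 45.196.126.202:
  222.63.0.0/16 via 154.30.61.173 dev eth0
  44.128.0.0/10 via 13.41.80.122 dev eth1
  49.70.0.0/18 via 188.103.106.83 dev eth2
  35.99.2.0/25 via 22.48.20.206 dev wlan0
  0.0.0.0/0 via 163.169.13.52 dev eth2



Longest prefix match for 45.196.126.202:
  /16 222.63.0.0: no
  /10 44.128.0.0: no
  /18 49.70.0.0: no
  /25 35.99.2.0: no
  /0 0.0.0.0: MATCH
Selected: next-hop 163.169.13.52 via eth2 (matched /0)


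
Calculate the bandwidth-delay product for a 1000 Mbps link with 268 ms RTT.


BDP = bandwidth * RTT
= 1000 Mbps * 268 ms
= 1000 * 1e6 * 268 / 1000 bits
= 268000000 bits
= 33500000 bytes
= 32714.8438 KB
BDP = 268000000 bits (33500000 bytes)


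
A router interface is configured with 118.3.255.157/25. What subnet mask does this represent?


/25 means 25 network bits, 7 host bits
Binary: 11111111111111111111111110000000
Mask: 255.255.255.128


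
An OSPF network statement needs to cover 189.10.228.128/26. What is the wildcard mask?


Subnet mask: 255.255.255.192
Wildcard = 255.255.255.255 - subnet mask
255 - 255 = 0
255 - 255 = 0
255 - 255 = 0
255 - 192 = 63
Wildcard: 0.0.0.63


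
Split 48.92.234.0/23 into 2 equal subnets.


New prefix = 23 + 1 = 24
Each subnet has 256 addresses
  48.92.234.0/24
  48.92.235.0/24
Subnets: 48.92.234.0/24, 48.92.235.0/24


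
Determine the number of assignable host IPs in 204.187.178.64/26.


Host bits = 32 - 26 = 6
Total addresses = 2^6 = 64
Usable = total - 2 (network and broadcast)
Usable hosts: 62


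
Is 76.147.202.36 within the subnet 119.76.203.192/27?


Subnet network: 119.76.203.192
Test IP AND mask: 76.147.202.32
No, 76.147.202.36 is not in 119.76.203.192/27


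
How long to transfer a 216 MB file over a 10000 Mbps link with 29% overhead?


Effective throughput = 10000 * (1 - 29/100) = 7100 Mbps
File size in Mb = 216 * 8 = 1728 Mb
Time = 1728 / 7100
Time = 0.2434 seconds


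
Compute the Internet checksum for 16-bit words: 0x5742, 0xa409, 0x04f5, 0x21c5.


Sum all words (with carry folding):
+ 0x5742 = 0x5742
+ 0xa409 = 0xfb4b
+ 0x04f5 = 0x0041
+ 0x21c5 = 0x2206
One's complement: ~0x2206
Checksum = 0xddf9


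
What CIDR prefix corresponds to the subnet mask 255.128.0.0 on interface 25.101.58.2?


Binary: 11111111.10000000.00000000.00000000
Count leading 1s
Prefix: /9


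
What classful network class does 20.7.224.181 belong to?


First octet: 20
Binary: 00010100
0xxxxxxx -> Class A (1-126)
Class A, default mask 255.0.0.0 (/8)


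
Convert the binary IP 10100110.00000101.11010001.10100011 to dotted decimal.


10100110 = 166
00000101 = 5
11010001 = 209
10100011 = 163
IP: 166.5.209.163


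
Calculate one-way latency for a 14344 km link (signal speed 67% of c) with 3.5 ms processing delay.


Speed = 0.67 * 3e5 km/s = 201000 km/s
Propagation delay = 14344 / 201000 = 0.0714 s = 71.3632 ms
Processing delay = 3.5 ms
Total one-way latency = 74.8632 ms


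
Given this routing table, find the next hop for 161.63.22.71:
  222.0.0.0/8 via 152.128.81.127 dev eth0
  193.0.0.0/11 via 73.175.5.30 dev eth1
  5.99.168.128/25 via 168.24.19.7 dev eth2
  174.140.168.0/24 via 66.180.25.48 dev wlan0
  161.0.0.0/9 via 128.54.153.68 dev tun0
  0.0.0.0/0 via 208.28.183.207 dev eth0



Longest prefix match for 161.63.22.71:
  /8 222.0.0.0: no
  /11 193.0.0.0: no
  /25 5.99.168.128: no
  /24 174.140.168.0: no
  /9 161.0.0.0: MATCH
  /0 0.0.0.0: MATCH
Selected: next-hop 128.54.153.68 via tun0 (matched /9)


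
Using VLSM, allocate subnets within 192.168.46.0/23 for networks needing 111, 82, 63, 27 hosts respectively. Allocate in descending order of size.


111 hosts -> /25 (126 usable): 192.168.46.0/25
82 hosts -> /25 (126 usable): 192.168.46.128/25
63 hosts -> /25 (126 usable): 192.168.47.0/25
27 hosts -> /27 (30 usable): 192.168.47.128/27
Allocation: 192.168.46.0/25 (111 hosts, 126 usable); 192.168.46.128/25 (82 hosts, 126 usable); 192.168.47.0/25 (63 hosts, 126 usable); 192.168.47.128/27 (27 hosts, 30 usable)


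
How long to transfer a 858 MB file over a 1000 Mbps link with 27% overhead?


Effective throughput = 1000 * (1 - 27/100) = 730 Mbps
File size in Mb = 858 * 8 = 6864 Mb
Time = 6864 / 730
Time = 9.4027 seconds


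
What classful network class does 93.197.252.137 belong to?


First octet: 93
Binary: 01011101
0xxxxxxx -> Class A (1-126)
Class A, default mask 255.0.0.0 (/8)


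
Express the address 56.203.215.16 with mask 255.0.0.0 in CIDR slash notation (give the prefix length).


Binary: 11111111.00000000.00000000.00000000
Count leading 1s
Prefix: /8


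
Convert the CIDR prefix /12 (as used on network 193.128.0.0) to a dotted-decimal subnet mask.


/12 means 12 network bits, 20 host bits
Binary: 11111111111100000000000000000000
Mask: 255.240.0.0


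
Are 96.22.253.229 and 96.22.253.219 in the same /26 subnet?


Mask: 255.255.255.192
96.22.253.229 AND mask = 96.22.253.192
96.22.253.219 AND mask = 96.22.253.192
Yes, same subnet (96.22.253.192)


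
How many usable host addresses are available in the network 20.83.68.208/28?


Host bits = 32 - 28 = 4
Total addresses = 2^4 = 16
Usable = total - 2 (network and broadcast)
Usable hosts: 14


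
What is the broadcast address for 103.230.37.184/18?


Network: 103.230.0.0/18
Host bits = 14
Set all host bits to 1:
Broadcast: 103.230.63.255


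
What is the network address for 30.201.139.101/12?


IP:   00011110.11001001.10001011.01100101
Mask: 11111111.11110000.00000000.00000000
AND operation:
Net:  00011110.11000000.00000000.00000000
Network: 30.192.0.0/12


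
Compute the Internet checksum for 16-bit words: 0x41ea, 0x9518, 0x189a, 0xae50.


Sum all words (with carry folding):
+ 0x41ea = 0x41ea
+ 0x9518 = 0xd702
+ 0x189a = 0xef9c
+ 0xae50 = 0x9ded
One's complement: ~0x9ded
Checksum = 0x6212


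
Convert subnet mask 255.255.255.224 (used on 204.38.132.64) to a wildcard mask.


Subnet mask: 255.255.255.224
Wildcard = 255.255.255.255 - subnet mask
255 - 255 = 0
255 - 255 = 0
255 - 255 = 0
255 - 224 = 31
Wildcard: 0.0.0.31


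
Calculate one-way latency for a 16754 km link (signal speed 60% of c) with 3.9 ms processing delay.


Speed = 0.6 * 3e5 km/s = 180000 km/s
Propagation delay = 16754 / 180000 = 0.0931 s = 93.0778 ms
Processing delay = 3.9 ms
Total one-way latency = 96.9778 ms


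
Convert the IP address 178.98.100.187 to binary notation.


178 = 10110010
98 = 01100010
100 = 01100100
187 = 10111011
Binary: 10110010.01100010.01100100.10111011


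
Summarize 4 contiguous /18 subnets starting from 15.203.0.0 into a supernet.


Original prefix: /18
Number of subnets: 4 = 2^2
New prefix = 18 - 2 = 16
Supernet: 15.203.0.0/16


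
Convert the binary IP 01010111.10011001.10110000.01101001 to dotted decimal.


01010111 = 87
10011001 = 153
10110000 = 176
01101001 = 105
IP: 87.153.176.105


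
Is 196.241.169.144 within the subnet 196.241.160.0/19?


Subnet network: 196.241.160.0
Test IP AND mask: 196.241.160.0
Yes, 196.241.169.144 is in 196.241.160.0/19


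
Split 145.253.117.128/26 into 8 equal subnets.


New prefix = 26 + 3 = 29
Each subnet has 8 addresses
  145.253.117.128/29
  145.253.117.136/29
  145.253.117.144/29
  145.253.117.152/29
  145.253.117.160/29
  145.253.117.168/29
  145.253.117.176/29
  145.253.117.184/29
Subnets: 145.253.117.128/29, 145.253.117.136/29, 145.253.117.144/29, 145.253.117.152/29, 145.253.117.160/29, 145.253.117.168/29, 145.253.117.176/29, 145.253.117.184/29


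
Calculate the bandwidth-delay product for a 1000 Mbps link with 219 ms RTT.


BDP = bandwidth * RTT
= 1000 Mbps * 219 ms
= 1000 * 1e6 * 219 / 1000 bits
= 219000000 bits
= 27375000 bytes
= 26733.3984 KB
BDP = 219000000 bits (27375000 bytes)


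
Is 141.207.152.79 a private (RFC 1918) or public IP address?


RFC 1918 private ranges:
  10.0.0.0/8 (10.0.0.0 - 10.255.255.255)
  172.16.0.0/12 (172.16.0.0 - 172.31.255.255)
  192.168.0.0/16 (192.168.0.0 - 192.168.255.255)
Public (not in any RFC 1918 range)


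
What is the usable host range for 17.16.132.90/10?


Network: 17.0.0.0
Broadcast: 17.63.255.255
First usable = network + 1
Last usable = broadcast - 1
Range: 17.0.0.1 to 17.63.255.254


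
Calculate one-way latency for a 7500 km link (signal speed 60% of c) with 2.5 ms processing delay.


Speed = 0.6 * 3e5 km/s = 180000 km/s
Propagation delay = 7500 / 180000 = 0.0417 s = 41.6667 ms
Processing delay = 2.5 ms
Total one-way latency = 44.1667 ms


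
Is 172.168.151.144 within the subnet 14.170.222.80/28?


Subnet network: 14.170.222.80
Test IP AND mask: 172.168.151.144
No, 172.168.151.144 is not in 14.170.222.80/28


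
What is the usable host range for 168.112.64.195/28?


Network: 168.112.64.192
Broadcast: 168.112.64.207
First usable = network + 1
Last usable = broadcast - 1
Range: 168.112.64.193 to 168.112.64.206


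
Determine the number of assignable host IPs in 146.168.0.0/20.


Host bits = 32 - 20 = 12
Total addresses = 2^12 = 4096
Usable = total - 2 (network and broadcast)
Usable hosts: 4094


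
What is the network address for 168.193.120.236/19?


IP:   10101000.11000001.01111000.11101100
Mask: 11111111.11111111.11100000.00000000
AND operation:
Net:  10101000.11000001.01100000.00000000
Network: 168.193.96.0/19


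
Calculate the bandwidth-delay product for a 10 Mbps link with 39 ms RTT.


BDP = bandwidth * RTT
= 10 Mbps * 39 ms
= 10 * 1e6 * 39 / 1000 bits
= 390000 bits
= 48750 bytes
= 47.6074 KB
BDP = 390000 bits (48750 bytes)


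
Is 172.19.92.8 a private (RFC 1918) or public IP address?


RFC 1918 private ranges:
  10.0.0.0/8 (10.0.0.0 - 10.255.255.255)
  172.16.0.0/12 (172.16.0.0 - 172.31.255.255)
  192.168.0.0/16 (192.168.0.0 - 192.168.255.255)
Private (in 172.16.0.0/12)


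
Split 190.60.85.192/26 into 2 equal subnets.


New prefix = 26 + 1 = 27
Each subnet has 32 addresses
  190.60.85.192/27
  190.60.85.224/27
Subnets: 190.60.85.192/27, 190.60.85.224/27


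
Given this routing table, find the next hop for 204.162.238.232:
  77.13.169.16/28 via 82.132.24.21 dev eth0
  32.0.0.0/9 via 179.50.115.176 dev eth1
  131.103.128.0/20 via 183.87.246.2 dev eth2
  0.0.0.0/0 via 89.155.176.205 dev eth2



Longest prefix match for 204.162.238.232:
  /28 77.13.169.16: no
  /9 32.0.0.0: no
  /20 131.103.128.0: no
  /0 0.0.0.0: MATCH
Selected: next-hop 89.155.176.205 via eth2 (matched /0)


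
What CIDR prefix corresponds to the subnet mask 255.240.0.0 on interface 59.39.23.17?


Binary: 11111111.11110000.00000000.00000000
Count leading 1s
Prefix: /12


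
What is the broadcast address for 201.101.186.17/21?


Network: 201.101.184.0/21
Host bits = 11
Set all host bits to 1:
Broadcast: 201.101.191.255


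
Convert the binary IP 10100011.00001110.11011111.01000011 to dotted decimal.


10100011 = 163
00001110 = 14
11011111 = 223
01000011 = 67
IP: 163.14.223.67


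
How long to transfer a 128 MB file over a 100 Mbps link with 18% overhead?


Effective throughput = 100 * (1 - 18/100) = 82 Mbps
File size in Mb = 128 * 8 = 1024 Mb
Time = 1024 / 82
Time = 12.4878 seconds


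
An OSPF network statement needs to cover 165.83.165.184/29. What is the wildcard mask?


Subnet mask: 255.255.255.248
Wildcard = 255.255.255.255 - subnet mask
255 - 255 = 0
255 - 255 = 0
255 - 255 = 0
255 - 248 = 7
Wildcard: 0.0.0.7


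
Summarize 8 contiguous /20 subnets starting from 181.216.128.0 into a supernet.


Original prefix: /20
Number of subnets: 8 = 2^3
New prefix = 20 - 3 = 17
Supernet: 181.216.128.0/17


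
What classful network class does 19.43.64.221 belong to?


First octet: 19
Binary: 00010011
0xxxxxxx -> Class A (1-126)
Class A, default mask 255.0.0.0 (/8)


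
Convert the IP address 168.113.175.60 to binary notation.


168 = 10101000
113 = 01110001
175 = 10101111
60 = 00111100
Binary: 10101000.01110001.10101111.00111100


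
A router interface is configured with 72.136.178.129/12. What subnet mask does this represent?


/12 means 12 network bits, 20 host bits
Binary: 11111111111100000000000000000000
Mask: 255.240.0.0


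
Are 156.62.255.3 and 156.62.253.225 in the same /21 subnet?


Mask: 255.255.248.0
156.62.255.3 AND mask = 156.62.248.0
156.62.253.225 AND mask = 156.62.248.0
Yes, same subnet (156.62.248.0)


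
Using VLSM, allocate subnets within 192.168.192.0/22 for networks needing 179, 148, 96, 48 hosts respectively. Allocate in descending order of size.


179 hosts -> /24 (254 usable): 192.168.192.0/24
148 hosts -> /24 (254 usable): 192.168.193.0/24
96 hosts -> /25 (126 usable): 192.168.194.0/25
48 hosts -> /26 (62 usable): 192.168.194.128/26
Allocation: 192.168.192.0/24 (179 hosts, 254 usable); 192.168.193.0/24 (148 hosts, 254 usable); 192.168.194.0/25 (96 hosts, 126 usable); 192.168.194.128/26 (48 hosts, 62 usable)


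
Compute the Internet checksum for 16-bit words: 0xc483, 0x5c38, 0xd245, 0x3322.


Sum all words (with carry folding):
+ 0xc483 = 0xc483
+ 0x5c38 = 0x20bc
+ 0xd245 = 0xf301
+ 0x3322 = 0x2624
One's complement: ~0x2624
Checksum = 0xd9db


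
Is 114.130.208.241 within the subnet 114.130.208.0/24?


Subnet network: 114.130.208.0
Test IP AND mask: 114.130.208.0
Yes, 114.130.208.241 is in 114.130.208.0/24


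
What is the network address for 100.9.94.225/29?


IP:   01100100.00001001.01011110.11100001
Mask: 11111111.11111111.11111111.11111000
AND operation:
Net:  01100100.00001001.01011110.11100000
Network: 100.9.94.224/29


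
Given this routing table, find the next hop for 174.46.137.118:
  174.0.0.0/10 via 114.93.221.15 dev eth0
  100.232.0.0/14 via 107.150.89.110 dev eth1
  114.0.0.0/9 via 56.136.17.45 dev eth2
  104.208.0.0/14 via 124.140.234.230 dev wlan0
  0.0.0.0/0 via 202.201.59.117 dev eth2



Longest prefix match for 174.46.137.118:
  /10 174.0.0.0: MATCH
  /14 100.232.0.0: no
  /9 114.0.0.0: no
  /14 104.208.0.0: no
  /0 0.0.0.0: MATCH
Selected: next-hop 114.93.221.15 via eth0 (matched /10)


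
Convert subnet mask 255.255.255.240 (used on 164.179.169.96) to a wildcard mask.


Subnet mask: 255.255.255.240
Wildcard = 255.255.255.255 - subnet mask
255 - 255 = 0
255 - 255 = 0
255 - 255 = 0
255 - 240 = 15
Wildcard: 0.0.0.15


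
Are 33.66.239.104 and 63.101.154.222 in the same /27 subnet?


Mask: 255.255.255.224
33.66.239.104 AND mask = 33.66.239.96
63.101.154.222 AND mask = 63.101.154.192
No, different subnets (33.66.239.96 vs 63.101.154.192)


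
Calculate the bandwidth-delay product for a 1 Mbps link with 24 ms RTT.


BDP = bandwidth * RTT
= 1 Mbps * 24 ms
= 1 * 1e6 * 24 / 1000 bits
= 24000 bits
= 3000 bytes
= 2.9297 KB
BDP = 24000 bits (3000 bytes)


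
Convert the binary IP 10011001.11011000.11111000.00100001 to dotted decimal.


10011001 = 153
11011000 = 216
11111000 = 248
00100001 = 33
IP: 153.216.248.33


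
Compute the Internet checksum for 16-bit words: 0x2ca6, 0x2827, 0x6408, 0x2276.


Sum all words (with carry folding):
+ 0x2ca6 = 0x2ca6
+ 0x2827 = 0x54cd
+ 0x6408 = 0xb8d5
+ 0x2276 = 0xdb4b
One's complement: ~0xdb4b
Checksum = 0x24b4


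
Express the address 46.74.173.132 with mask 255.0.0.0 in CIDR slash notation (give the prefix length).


Binary: 11111111.00000000.00000000.00000000
Count leading 1s
Prefix: /8


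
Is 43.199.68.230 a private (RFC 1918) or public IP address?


RFC 1918 private ranges:
  10.0.0.0/8 (10.0.0.0 - 10.255.255.255)
  172.16.0.0/12 (172.16.0.0 - 172.31.255.255)
  192.168.0.0/16 (192.168.0.0 - 192.168.255.255)
Public (not in any RFC 1918 range)


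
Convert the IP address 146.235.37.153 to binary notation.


146 = 10010010
235 = 11101011
37 = 00100101
153 = 10011001
Binary: 10010010.11101011.00100101.10011001


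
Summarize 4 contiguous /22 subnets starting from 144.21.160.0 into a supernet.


Original prefix: /22
Number of subnets: 4 = 2^2
New prefix = 22 - 2 = 20
Supernet: 144.21.160.0/20


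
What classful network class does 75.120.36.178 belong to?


First octet: 75
Binary: 01001011
0xxxxxxx -> Class A (1-126)
Class A, default mask 255.0.0.0 (/8)


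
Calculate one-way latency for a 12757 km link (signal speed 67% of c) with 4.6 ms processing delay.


Speed = 0.67 * 3e5 km/s = 201000 km/s
Propagation delay = 12757 / 201000 = 0.0635 s = 63.4677 ms
Processing delay = 4.6 ms
Total one-way latency = 68.0677 ms


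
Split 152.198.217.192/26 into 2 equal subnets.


New prefix = 26 + 1 = 27
Each subnet has 32 addresses
  152.198.217.192/27
  152.198.217.224/27
Subnets: 152.198.217.192/27, 152.198.217.224/27


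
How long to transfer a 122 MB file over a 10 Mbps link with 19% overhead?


Effective throughput = 10 * (1 - 19/100) = 8.1 Mbps
File size in Mb = 122 * 8 = 976 Mb
Time = 976 / 8.1
Time = 120.4938 seconds


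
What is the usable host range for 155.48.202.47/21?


Network: 155.48.200.0
Broadcast: 155.48.207.255
First usable = network + 1
Last usable = broadcast - 1
Range: 155.48.200.1 to 155.48.207.254


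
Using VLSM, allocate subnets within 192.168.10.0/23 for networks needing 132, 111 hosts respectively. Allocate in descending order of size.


132 hosts -> /24 (254 usable): 192.168.10.0/24
111 hosts -> /25 (126 usable): 192.168.11.0/25
Allocation: 192.168.10.0/24 (132 hosts, 254 usable); 192.168.11.0/25 (111 hosts, 126 usable)


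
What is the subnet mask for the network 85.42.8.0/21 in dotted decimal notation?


/21 means 21 network bits, 11 host bits
Binary: 11111111111111111111100000000000
Mask: 255.255.248.0


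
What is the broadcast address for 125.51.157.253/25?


Network: 125.51.157.128/25
Host bits = 7
Set all host bits to 1:
Broadcast: 125.51.157.255


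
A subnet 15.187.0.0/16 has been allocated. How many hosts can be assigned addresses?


Host bits = 32 - 16 = 16
Total addresses = 2^16 = 65536
Usable = total - 2 (network and broadcast)
Usable hosts: 65534


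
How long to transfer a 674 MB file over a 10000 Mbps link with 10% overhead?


Effective throughput = 10000 * (1 - 10/100) = 9000 Mbps
File size in Mb = 674 * 8 = 5392 Mb
Time = 5392 / 9000
Time = 0.5991 seconds


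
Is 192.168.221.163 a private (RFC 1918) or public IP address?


RFC 1918 private ranges:
  10.0.0.0/8 (10.0.0.0 - 10.255.255.255)
  172.16.0.0/12 (172.16.0.0 - 172.31.255.255)
  192.168.0.0/16 (192.168.0.0 - 192.168.255.255)
Private (in 192.168.0.0/16)


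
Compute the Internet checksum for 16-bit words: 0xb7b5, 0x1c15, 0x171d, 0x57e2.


Sum all words (with carry folding):
+ 0xb7b5 = 0xb7b5
+ 0x1c15 = 0xd3ca
+ 0x171d = 0xeae7
+ 0x57e2 = 0x42ca
One's complement: ~0x42ca
Checksum = 0xbd35


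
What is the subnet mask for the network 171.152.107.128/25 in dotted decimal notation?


/25 means 25 network bits, 7 host bits
Binary: 11111111111111111111111110000000
Mask: 255.255.255.128


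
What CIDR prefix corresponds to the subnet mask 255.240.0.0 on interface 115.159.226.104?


Binary: 11111111.11110000.00000000.00000000
Count leading 1s
Prefix: /12


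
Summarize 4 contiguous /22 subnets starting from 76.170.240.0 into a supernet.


Original prefix: /22
Number of subnets: 4 = 2^2
New prefix = 22 - 2 = 20
Supernet: 76.170.240.0/20


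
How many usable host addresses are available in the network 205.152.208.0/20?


Host bits = 32 - 20 = 12
Total addresses = 2^12 = 4096
Usable = total - 2 (network and broadcast)
Usable hosts: 4094


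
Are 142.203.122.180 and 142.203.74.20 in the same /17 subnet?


Mask: 255.255.128.0
142.203.122.180 AND mask = 142.203.0.0
142.203.74.20 AND mask = 142.203.0.0
Yes, same subnet (142.203.0.0)


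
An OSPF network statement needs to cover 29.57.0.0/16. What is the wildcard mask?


Subnet mask: 255.255.0.0
Wildcard = 255.255.255.255 - subnet mask
255 - 255 = 0
255 - 255 = 0
255 - 0 = 255
255 - 0 = 255
Wildcard: 0.0.255.255


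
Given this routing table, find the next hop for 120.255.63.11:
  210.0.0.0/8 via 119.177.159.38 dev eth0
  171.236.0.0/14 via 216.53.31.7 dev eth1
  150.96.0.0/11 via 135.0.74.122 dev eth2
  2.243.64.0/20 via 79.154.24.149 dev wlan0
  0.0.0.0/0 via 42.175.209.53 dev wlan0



Longest prefix match for 120.255.63.11:
  /8 210.0.0.0: no
  /14 171.236.0.0: no
  /11 150.96.0.0: no
  /20 2.243.64.0: no
  /0 0.0.0.0: MATCH
Selected: next-hop 42.175.209.53 via wlan0 (matched /0)


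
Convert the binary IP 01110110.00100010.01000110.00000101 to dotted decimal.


01110110 = 118
00100010 = 34
01000110 = 70
00000101 = 5
IP: 118.34.70.5


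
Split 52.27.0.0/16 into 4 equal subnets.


New prefix = 16 + 2 = 18
Each subnet has 16384 addresses
  52.27.0.0/18
  52.27.64.0/18
  52.27.128.0/18
  52.27.192.0/18
Subnets: 52.27.0.0/18, 52.27.64.0/18, 52.27.128.0/18, 52.27.192.0/18


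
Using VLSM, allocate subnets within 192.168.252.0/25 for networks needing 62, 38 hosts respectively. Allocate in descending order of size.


62 hosts -> /26 (62 usable): 192.168.252.0/26
38 hosts -> /26 (62 usable): 192.168.252.64/26
Allocation: 192.168.252.0/26 (62 hosts, 62 usable); 192.168.252.64/26 (38 hosts, 62 usable)


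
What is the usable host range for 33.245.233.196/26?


Network: 33.245.233.192
Broadcast: 33.245.233.255
First usable = network + 1
Last usable = broadcast - 1
Range: 33.245.233.193 to 33.245.233.254


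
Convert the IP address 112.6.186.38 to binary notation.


112 = 01110000
6 = 00000110
186 = 10111010
38 = 00100110
Binary: 01110000.00000110.10111010.00100110


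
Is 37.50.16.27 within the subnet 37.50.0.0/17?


Subnet network: 37.50.0.0
Test IP AND mask: 37.50.0.0
Yes, 37.50.16.27 is in 37.50.0.0/17


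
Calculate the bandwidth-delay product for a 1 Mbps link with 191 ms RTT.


BDP = bandwidth * RTT
= 1 Mbps * 191 ms
= 1 * 1e6 * 191 / 1000 bits
= 191000 bits
= 23875 bytes
= 23.3154 KB
BDP = 191000 bits (23875 bytes)


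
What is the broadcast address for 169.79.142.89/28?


Network: 169.79.142.80/28
Host bits = 4
Set all host bits to 1:
Broadcast: 169.79.142.95


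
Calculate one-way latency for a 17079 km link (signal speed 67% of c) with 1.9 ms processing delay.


Speed = 0.67 * 3e5 km/s = 201000 km/s
Propagation delay = 17079 / 201000 = 0.085 s = 84.9701 ms
Processing delay = 1.9 ms
Total one-way latency = 86.8701 ms


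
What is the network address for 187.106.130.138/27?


IP:   10111011.01101010.10000010.10001010
Mask: 11111111.11111111.11111111.11100000
AND operation:
Net:  10111011.01101010.10000010.10000000
Network: 187.106.130.128/27


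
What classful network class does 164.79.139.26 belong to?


First octet: 164
Binary: 10100100
10xxxxxx -> Class B (128-191)
Class B, default mask 255.255.0.0 (/16)


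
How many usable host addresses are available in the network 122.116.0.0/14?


Host bits = 32 - 14 = 18
Total addresses = 2^18 = 262144
Usable = total - 2 (network and broadcast)
Usable hosts: 262142


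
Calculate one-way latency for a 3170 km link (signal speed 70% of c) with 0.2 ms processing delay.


Speed = 0.7 * 3e5 km/s = 210000 km/s
Propagation delay = 3170 / 210000 = 0.0151 s = 15.0952 ms
Processing delay = 0.2 ms
Total one-way latency = 15.2952 ms


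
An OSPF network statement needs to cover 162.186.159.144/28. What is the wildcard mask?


Subnet mask: 255.255.255.240
Wildcard = 255.255.255.255 - subnet mask
255 - 255 = 0
255 - 255 = 0
255 - 255 = 0
255 - 240 = 15
Wildcard: 0.0.0.15


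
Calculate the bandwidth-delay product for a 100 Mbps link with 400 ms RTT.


BDP = bandwidth * RTT
= 100 Mbps * 400 ms
= 100 * 1e6 * 400 / 1000 bits
= 40000000 bits
= 5000000 bytes
= 4882.8125 KB
BDP = 40000000 bits (5000000 bytes)


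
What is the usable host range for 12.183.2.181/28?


Network: 12.183.2.176
Broadcast: 12.183.2.191
First usable = network + 1
Last usable = broadcast - 1
Range: 12.183.2.177 to 12.183.2.190


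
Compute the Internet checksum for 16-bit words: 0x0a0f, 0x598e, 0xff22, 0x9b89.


Sum all words (with carry folding):
+ 0x0a0f = 0x0a0f
+ 0x598e = 0x639d
+ 0xff22 = 0x62c0
+ 0x9b89 = 0xfe49
One's complement: ~0xfe49
Checksum = 0x01b6


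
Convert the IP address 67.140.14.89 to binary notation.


67 = 01000011
140 = 10001100
14 = 00001110
89 = 01011001
Binary: 01000011.10001100.00001110.01011001


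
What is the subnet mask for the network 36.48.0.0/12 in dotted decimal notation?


/12 means 12 network bits, 20 host bits
Binary: 11111111111100000000000000000000
Mask: 255.240.0.0


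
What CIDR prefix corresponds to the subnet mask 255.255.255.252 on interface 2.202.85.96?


Binary: 11111111.11111111.11111111.11111100
Count leading 1s
Prefix: /30


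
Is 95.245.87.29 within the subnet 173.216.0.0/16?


Subnet network: 173.216.0.0
Test IP AND mask: 95.245.0.0
No, 95.245.87.29 is not in 173.216.0.0/16


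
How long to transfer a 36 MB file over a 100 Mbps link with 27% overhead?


Effective throughput = 100 * (1 - 27/100) = 73 Mbps
File size in Mb = 36 * 8 = 288 Mb
Time = 288 / 73
Time = 3.9452 seconds


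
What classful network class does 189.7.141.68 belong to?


First octet: 189
Binary: 10111101
10xxxxxx -> Class B (128-191)
Class B, default mask 255.255.0.0 (/16)


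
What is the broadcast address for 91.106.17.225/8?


Network: 91.0.0.0/8
Host bits = 24
Set all host bits to 1:
Broadcast: 91.255.255.255


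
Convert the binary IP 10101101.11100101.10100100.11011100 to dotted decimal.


10101101 = 173
11100101 = 229
10100100 = 164
11011100 = 220
IP: 173.229.164.220


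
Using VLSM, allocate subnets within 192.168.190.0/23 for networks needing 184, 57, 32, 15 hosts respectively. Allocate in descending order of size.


184 hosts -> /24 (254 usable): 192.168.190.0/24
57 hosts -> /26 (62 usable): 192.168.191.0/26
32 hosts -> /26 (62 usable): 192.168.191.64/26
15 hosts -> /27 (30 usable): 192.168.191.128/27
Allocation: 192.168.190.0/24 (184 hosts, 254 usable); 192.168.191.0/26 (57 hosts, 62 usable); 192.168.191.64/26 (32 hosts, 62 usable); 192.168.191.128/27 (15 hosts, 30 usable)


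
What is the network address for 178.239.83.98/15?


IP:   10110010.11101111.01010011.01100010
Mask: 11111111.11111110.00000000.00000000
AND operation:
Net:  10110010.11101110.00000000.00000000
Network: 178.238.0.0/15


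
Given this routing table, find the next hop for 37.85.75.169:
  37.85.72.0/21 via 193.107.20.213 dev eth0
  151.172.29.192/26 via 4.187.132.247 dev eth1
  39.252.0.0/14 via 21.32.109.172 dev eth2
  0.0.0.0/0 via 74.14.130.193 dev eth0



Longest prefix match for 37.85.75.169:
  /21 37.85.72.0: MATCH
  /26 151.172.29.192: no
  /14 39.252.0.0: no
  /0 0.0.0.0: MATCH
Selected: next-hop 193.107.20.213 via eth0 (matched /21)


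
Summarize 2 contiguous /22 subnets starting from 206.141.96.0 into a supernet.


Original prefix: /22
Number of subnets: 2 = 2^1
New prefix = 22 - 1 = 21
Supernet: 206.141.96.0/21


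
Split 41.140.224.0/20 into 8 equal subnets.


New prefix = 20 + 3 = 23
Each subnet has 512 addresses
  41.140.224.0/23
  41.140.226.0/23
  41.140.228.0/23
  41.140.230.0/23
  41.140.232.0/23
  41.140.234.0/23
  41.140.236.0/23
  41.140.238.0/23
Subnets: 41.140.224.0/23, 41.140.226.0/23, 41.140.228.0/23, 41.140.230.0/23, 41.140.232.0/23, 41.140.234.0/23, 41.140.236.0/23, 41.140.238.0/23


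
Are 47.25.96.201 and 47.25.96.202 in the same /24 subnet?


Mask: 255.255.255.0
47.25.96.201 AND mask = 47.25.96.0
47.25.96.202 AND mask = 47.25.96.0
Yes, same subnet (47.25.96.0)


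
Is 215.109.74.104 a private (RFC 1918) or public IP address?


RFC 1918 private ranges:
  10.0.0.0/8 (10.0.0.0 - 10.255.255.255)
  172.16.0.0/12 (172.16.0.0 - 172.31.255.255)
  192.168.0.0/16 (192.168.0.0 - 192.168.255.255)
Public (not in any RFC 1918 range)


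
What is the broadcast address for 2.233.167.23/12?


Network: 2.224.0.0/12
Host bits = 20
Set all host bits to 1:
Broadcast: 2.239.255.255


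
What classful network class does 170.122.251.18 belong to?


First octet: 170
Binary: 10101010
10xxxxxx -> Class B (128-191)
Class B, default mask 255.255.0.0 (/16)


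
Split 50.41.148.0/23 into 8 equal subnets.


New prefix = 23 + 3 = 26
Each subnet has 64 addresses
  50.41.148.0/26
  50.41.148.64/26
  50.41.148.128/26
  50.41.148.192/26
  50.41.149.0/26
  50.41.149.64/26
  50.41.149.128/26
  50.41.149.192/26
Subnets: 50.41.148.0/26, 50.41.148.64/26, 50.41.148.128/26, 50.41.148.192/26, 50.41.149.0/26, 50.41.149.64/26, 50.41.149.128/26, 50.41.149.192/26


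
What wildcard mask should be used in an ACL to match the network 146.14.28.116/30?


Subnet mask: 255.255.255.252
Wildcard = 255.255.255.255 - subnet mask
255 - 255 = 0
255 - 255 = 0
255 - 255 = 0
255 - 252 = 3
Wildcard: 0.0.0.3


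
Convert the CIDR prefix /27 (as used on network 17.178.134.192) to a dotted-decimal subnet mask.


/27 means 27 network bits, 5 host bits
Binary: 11111111111111111111111111100000
Mask: 255.255.255.224


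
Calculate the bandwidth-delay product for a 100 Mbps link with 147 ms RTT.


BDP = bandwidth * RTT
= 100 Mbps * 147 ms
= 100 * 1e6 * 147 / 1000 bits
= 14700000 bits
= 1837500 bytes
= 1794.4336 KB
BDP = 14700000 bits (1837500 bytes)


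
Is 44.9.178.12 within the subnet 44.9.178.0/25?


Subnet network: 44.9.178.0
Test IP AND mask: 44.9.178.0
Yes, 44.9.178.12 is in 44.9.178.0/25


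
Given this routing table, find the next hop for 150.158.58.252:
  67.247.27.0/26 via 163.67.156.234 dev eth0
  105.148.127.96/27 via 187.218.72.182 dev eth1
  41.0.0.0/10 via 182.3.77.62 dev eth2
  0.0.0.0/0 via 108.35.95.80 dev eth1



Longest prefix match for 150.158.58.252:
  /26 67.247.27.0: no
  /27 105.148.127.96: no
  /10 41.0.0.0: no
  /0 0.0.0.0: MATCH
Selected: next-hop 108.35.95.80 via eth1 (matched /0)


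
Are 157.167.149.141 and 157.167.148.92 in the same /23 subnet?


Mask: 255.255.254.0
157.167.149.141 AND mask = 157.167.148.0
157.167.148.92 AND mask = 157.167.148.0
Yes, same subnet (157.167.148.0)


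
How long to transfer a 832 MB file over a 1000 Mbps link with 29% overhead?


Effective throughput = 1000 * (1 - 29/100) = 710 Mbps
File size in Mb = 832 * 8 = 6656 Mb
Time = 6656 / 710
Time = 9.3746 seconds


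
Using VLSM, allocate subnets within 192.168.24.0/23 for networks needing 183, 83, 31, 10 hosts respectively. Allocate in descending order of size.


183 hosts -> /24 (254 usable): 192.168.24.0/24
83 hosts -> /25 (126 usable): 192.168.25.0/25
31 hosts -> /26 (62 usable): 192.168.25.128/26
10 hosts -> /28 (14 usable): 192.168.25.192/28
Allocation: 192.168.24.0/24 (183 hosts, 254 usable); 192.168.25.0/25 (83 hosts, 126 usable); 192.168.25.128/26 (31 hosts, 62 usable); 192.168.25.192/28 (10 hosts, 14 usable)


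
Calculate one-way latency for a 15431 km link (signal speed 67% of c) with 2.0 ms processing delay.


Speed = 0.67 * 3e5 km/s = 201000 km/s
Propagation delay = 15431 / 201000 = 0.0768 s = 76.7711 ms
Processing delay = 2.0 ms
Total one-way latency = 78.7711 ms


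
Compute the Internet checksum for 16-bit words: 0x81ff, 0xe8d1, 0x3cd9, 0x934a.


Sum all words (with carry folding):
+ 0x81ff = 0x81ff
+ 0xe8d1 = 0x6ad1
+ 0x3cd9 = 0xa7aa
+ 0x934a = 0x3af5
One's complement: ~0x3af5
Checksum = 0xc50a


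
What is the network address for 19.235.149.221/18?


IP:   00010011.11101011.10010101.11011101
Mask: 11111111.11111111.11000000.00000000
AND operation:
Net:  00010011.11101011.10000000.00000000
Network: 19.235.128.0/18


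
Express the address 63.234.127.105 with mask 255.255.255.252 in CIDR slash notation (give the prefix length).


Binary: 11111111.11111111.11111111.11111100
Count leading 1s
Prefix: /30


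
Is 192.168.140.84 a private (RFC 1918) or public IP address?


RFC 1918 private ranges:
  10.0.0.0/8 (10.0.0.0 - 10.255.255.255)
  172.16.0.0/12 (172.16.0.0 - 172.31.255.255)
  192.168.0.0/16 (192.168.0.0 - 192.168.255.255)
Private (in 192.168.0.0/16)


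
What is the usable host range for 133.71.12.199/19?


Network: 133.71.0.0
Broadcast: 133.71.31.255
First usable = network + 1
Last usable = broadcast - 1
Range: 133.71.0.1 to 133.71.31.254


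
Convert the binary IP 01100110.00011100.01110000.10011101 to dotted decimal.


01100110 = 102
00011100 = 28
01110000 = 112
10011101 = 157
IP: 102.28.112.157


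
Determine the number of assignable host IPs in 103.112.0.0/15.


Host bits = 32 - 15 = 17
Total addresses = 2^17 = 131072
Usable = total - 2 (network and broadcast)
Usable hosts: 131070


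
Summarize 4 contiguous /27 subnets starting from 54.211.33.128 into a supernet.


Original prefix: /27
Number of subnets: 4 = 2^2
New prefix = 27 - 2 = 25
Supernet: 54.211.33.128/25


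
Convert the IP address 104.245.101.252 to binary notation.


104 = 01101000
245 = 11110101
101 = 01100101
252 = 11111100
Binary: 01101000.11110101.01100101.11111100


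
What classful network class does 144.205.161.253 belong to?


First octet: 144
Binary: 10010000
10xxxxxx -> Class B (128-191)
Class B, default mask 255.255.0.0 (/16)


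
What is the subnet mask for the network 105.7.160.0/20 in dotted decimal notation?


/20 means 20 network bits, 12 host bits
Binary: 11111111111111111111000000000000
Mask: 255.255.240.0


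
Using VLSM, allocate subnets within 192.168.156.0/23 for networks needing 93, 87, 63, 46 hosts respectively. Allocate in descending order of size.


93 hosts -> /25 (126 usable): 192.168.156.0/25
87 hosts -> /25 (126 usable): 192.168.156.128/25
63 hosts -> /25 (126 usable): 192.168.157.0/25
46 hosts -> /26 (62 usable): 192.168.157.128/26
Allocation: 192.168.156.0/25 (93 hosts, 126 usable); 192.168.156.128/25 (87 hosts, 126 usable); 192.168.157.0/25 (63 hosts, 126 usable); 192.168.157.128/26 (46 hosts, 62 usable)


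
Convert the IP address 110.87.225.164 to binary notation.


110 = 01101110
87 = 01010111
225 = 11100001
164 = 10100100
Binary: 01101110.01010111.11100001.10100100


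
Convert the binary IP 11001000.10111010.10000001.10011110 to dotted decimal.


11001000 = 200
10111010 = 186
10000001 = 129
10011110 = 158
IP: 200.186.129.158


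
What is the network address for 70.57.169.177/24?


IP:   01000110.00111001.10101001.10110001
Mask: 11111111.11111111.11111111.00000000
AND operation:
Net:  01000110.00111001.10101001.00000000
Network: 70.57.169.0/24
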